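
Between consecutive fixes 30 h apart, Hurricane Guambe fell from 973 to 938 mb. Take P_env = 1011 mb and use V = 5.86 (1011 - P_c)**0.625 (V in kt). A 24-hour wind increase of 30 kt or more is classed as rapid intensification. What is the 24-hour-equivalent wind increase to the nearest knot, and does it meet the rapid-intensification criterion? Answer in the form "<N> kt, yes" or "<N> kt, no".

V₁: ΔP = 38, V ≈ 5.86 × 38^0.625 ≈ 56.92 kt.
V₂: ΔP = 73, V ≈ 5.86 × 73^0.625 ≈ 85.60 kt.
ΔV over 30 h = 28.68 kt → 24 h equivalent = 28.68 × 24/30 ≈ 22.94 kt.
23 kt < 30 kt ⇒ not rapid intensification.

23 kt, no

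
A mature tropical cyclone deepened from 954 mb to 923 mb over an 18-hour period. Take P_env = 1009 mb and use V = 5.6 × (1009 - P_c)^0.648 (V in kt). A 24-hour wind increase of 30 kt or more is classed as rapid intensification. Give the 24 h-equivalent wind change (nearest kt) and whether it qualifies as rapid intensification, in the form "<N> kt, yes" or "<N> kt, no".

34 kt, yes

V₁: ΔP = 55, V ≈ 5.6 × 55^0.648 ≈ 75.15 kt.
V₂: ΔP = 86, V ≈ 5.6 × 86^0.648 ≈ 100.40 kt.
ΔV over 18 h = 25.25 kt → 24 h equivalent = 25.25 × 24/18 ≈ 33.67 kt.
34 kt ≥ 30 kt ⇒ rapid intensification.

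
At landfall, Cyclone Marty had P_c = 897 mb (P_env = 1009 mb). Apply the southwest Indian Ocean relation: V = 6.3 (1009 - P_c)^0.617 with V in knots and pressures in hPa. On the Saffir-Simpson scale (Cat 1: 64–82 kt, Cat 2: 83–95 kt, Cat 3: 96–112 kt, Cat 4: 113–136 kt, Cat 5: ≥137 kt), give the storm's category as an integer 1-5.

4

ΔP = 1009 − 897 = 112 mb.
V ≈ 6.3 × 112^0.617 = 6.3 × 18.38 ≈ 116 kt.
116 kt falls in the Category 4 band.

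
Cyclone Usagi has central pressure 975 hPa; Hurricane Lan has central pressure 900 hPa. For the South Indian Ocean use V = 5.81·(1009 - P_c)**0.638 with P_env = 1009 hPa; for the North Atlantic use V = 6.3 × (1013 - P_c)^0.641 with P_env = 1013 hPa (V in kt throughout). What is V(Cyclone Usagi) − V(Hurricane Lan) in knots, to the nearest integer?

-75 kt

Cyclone Usagi: ΔP = 34; V ≈ 5.81 × 34^0.638 ≈ 55.11 kt.
Hurricane Lan: ΔP = 113; V ≈ 6.3 × 113^0.641 ≈ 130.43 kt.
Difference ≈ 55.11 − 130.43 = -75.32 → -75 kt.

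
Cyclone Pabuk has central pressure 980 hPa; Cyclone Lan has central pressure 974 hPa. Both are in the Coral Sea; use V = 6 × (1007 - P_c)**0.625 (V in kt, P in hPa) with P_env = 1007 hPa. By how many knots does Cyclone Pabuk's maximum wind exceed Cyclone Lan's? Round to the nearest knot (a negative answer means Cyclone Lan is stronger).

-6 kt

Cyclone Pabuk: ΔP = 27; V ≈ 6 × 27^0.625 ≈ 47.07 kt.
Cyclone Lan: ΔP = 33; V ≈ 6 × 33^0.625 ≈ 53.36 kt.
Difference ≈ 47.07 − 53.36 = -6.29 → -6 kt.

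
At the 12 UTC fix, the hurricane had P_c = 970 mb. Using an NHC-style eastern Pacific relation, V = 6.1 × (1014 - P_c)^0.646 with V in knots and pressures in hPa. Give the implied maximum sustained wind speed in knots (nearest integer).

ΔP = 1014 − 970 = 44 mb.
44^0.646 ≈ 11.526.
V ≈ 6.1 × 11.526 ≈ 70.3 kt.

70 kt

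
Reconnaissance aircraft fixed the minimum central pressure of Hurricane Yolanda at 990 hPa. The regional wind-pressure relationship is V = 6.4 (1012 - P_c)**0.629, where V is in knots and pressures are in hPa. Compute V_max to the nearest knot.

ΔP = 1012 − 990 = 22 hPa.
22^0.629 ≈ 6.988.
V ≈ 6.4 × 6.988 ≈ 44.7 kt.

45 kt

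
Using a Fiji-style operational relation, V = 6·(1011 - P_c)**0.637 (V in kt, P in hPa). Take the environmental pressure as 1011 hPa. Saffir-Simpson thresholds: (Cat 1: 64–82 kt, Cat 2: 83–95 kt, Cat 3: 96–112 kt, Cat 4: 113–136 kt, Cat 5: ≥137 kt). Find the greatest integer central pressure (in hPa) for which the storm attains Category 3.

Category 3 begins at V = 96 kt.
Required ΔP = (96/6)^(1/0.637) = 16.000^1.570 ≈ 77.68 hPa.
P_c ≤ 1011 − 77.68 = 933.32, so the highest integer P_c is 933 hPa.

933 hPa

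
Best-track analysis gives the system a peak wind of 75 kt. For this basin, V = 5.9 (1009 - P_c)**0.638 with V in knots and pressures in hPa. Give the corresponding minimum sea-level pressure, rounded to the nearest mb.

ΔP = (V / 5.9)^(1/0.638) = (75/5.9)^1.567.
75/5.9 = 12.712; 12.712^1.567 ≈ 53.79 mb.
P_c = 1009 − 53.79 = 955.21 ≈ 955 mb.

955 mb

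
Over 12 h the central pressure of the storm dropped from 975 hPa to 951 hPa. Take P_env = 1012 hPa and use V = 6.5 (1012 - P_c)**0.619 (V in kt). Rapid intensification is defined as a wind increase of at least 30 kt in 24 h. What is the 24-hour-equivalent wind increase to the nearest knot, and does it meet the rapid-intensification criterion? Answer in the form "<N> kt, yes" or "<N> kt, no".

V₁: ΔP = 37, V ≈ 6.5 × 37^0.619 ≈ 60.76 kt.
V₂: ΔP = 61, V ≈ 6.5 × 61^0.619 ≈ 82.80 kt.
ΔV over 12 h = 22.04 kt → 24 h equivalent = 22.04 × 24/12 ≈ 44.08 kt.
44 kt ≥ 30 kt ⇒ rapid intensification.

44 kt, yes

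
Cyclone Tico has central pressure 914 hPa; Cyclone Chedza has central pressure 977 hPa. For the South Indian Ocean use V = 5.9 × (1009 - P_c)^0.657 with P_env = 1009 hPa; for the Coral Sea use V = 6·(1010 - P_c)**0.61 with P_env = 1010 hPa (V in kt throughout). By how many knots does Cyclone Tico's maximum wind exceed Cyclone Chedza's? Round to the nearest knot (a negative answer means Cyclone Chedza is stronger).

67 kt

Cyclone Tico: ΔP = 95; V ≈ 5.9 × 95^0.657 ≈ 117.55 kt.
Cyclone Chedza: ΔP = 33; V ≈ 6 × 33^0.61 ≈ 50.63 kt.
Difference ≈ 117.55 − 50.63 = 66.92 → 67 kt.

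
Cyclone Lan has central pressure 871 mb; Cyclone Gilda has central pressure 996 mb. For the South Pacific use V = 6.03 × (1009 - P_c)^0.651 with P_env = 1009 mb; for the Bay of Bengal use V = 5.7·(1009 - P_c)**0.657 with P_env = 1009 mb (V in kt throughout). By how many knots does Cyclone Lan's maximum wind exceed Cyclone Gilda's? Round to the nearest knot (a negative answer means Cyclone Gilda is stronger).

118 kt

Cyclone Lan: ΔP = 138; V ≈ 6.03 × 138^0.651 ≈ 149.07 kt.
Cyclone Gilda: ΔP = 13; V ≈ 5.7 × 13^0.657 ≈ 30.74 kt.
Difference ≈ 149.07 − 30.74 = 118.33 → 118 kt.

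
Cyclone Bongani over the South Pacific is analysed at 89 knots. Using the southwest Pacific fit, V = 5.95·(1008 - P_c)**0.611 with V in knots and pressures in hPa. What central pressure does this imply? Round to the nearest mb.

ΔP = (V / 5.95)^(1/0.611) = (89/5.95)^1.637.
89/5.95 = 14.958; 14.958^1.637 ≈ 83.73 mb.
P_c = 1008 − 83.73 = 924.27 ≈ 924 mb.

924 mb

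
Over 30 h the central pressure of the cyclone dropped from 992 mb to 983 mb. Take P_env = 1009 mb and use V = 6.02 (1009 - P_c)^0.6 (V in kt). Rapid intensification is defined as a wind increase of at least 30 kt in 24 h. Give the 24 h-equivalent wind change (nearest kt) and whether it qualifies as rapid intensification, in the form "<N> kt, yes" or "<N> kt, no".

V₁: ΔP = 17, V ≈ 6.02 × 17^0.6 ≈ 32.95 kt.
V₂: ΔP = 26, V ≈ 6.02 × 26^0.6 ≈ 42.52 kt.
ΔV over 30 h = 9.57 kt → 24 h equivalent = 9.57 × 24/30 ≈ 7.66 kt.
8 kt < 30 kt ⇒ not rapid intensification.

8 kt, no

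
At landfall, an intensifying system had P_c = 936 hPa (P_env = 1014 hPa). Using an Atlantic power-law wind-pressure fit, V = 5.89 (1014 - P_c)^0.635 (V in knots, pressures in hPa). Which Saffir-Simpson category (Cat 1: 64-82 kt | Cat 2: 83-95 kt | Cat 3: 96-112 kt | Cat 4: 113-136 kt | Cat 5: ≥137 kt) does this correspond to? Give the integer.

ΔP = 1014 − 936 = 78 hPa.
V ≈ 5.89 × 78^0.635 = 5.89 × 15.90 ≈ 94 kt.
94 kt falls in the Category 2 band.

2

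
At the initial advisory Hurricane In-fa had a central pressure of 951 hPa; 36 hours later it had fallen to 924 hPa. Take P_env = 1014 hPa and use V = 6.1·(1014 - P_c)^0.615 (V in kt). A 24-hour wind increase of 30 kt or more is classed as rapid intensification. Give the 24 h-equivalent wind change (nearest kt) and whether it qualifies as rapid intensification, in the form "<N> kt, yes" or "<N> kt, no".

V₁: ΔP = 63, V ≈ 6.1 × 63^0.615 ≈ 77.97 kt.
V₂: ΔP = 90, V ≈ 6.1 × 90^0.615 ≈ 97.09 kt.
ΔV over 36 h = 19.12 kt → 24 h equivalent = 19.12 × 24/36 ≈ 12.75 kt.
13 kt < 30 kt ⇒ not rapid intensification.

13 kt, no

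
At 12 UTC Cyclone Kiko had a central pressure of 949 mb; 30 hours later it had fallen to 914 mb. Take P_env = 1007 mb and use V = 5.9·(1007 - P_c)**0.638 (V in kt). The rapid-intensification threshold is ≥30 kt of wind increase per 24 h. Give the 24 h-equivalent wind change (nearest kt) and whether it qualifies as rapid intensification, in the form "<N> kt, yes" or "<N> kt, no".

22 kt, no

V₁: ΔP = 58, V ≈ 5.9 × 58^0.638 ≈ 78.69 kt.
V₂: ΔP = 93, V ≈ 5.9 × 93^0.638 ≈ 106.35 kt.
ΔV over 30 h = 27.66 kt → 24 h equivalent = 27.66 × 24/30 ≈ 22.13 kt.
22 kt < 30 kt ⇒ not rapid intensification.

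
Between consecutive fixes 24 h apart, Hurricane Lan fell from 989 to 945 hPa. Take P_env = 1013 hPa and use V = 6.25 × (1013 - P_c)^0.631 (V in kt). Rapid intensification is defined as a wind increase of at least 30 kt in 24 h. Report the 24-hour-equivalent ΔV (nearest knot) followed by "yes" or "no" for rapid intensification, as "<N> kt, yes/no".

V₁: ΔP = 24, V ≈ 6.25 × 24^0.631 ≈ 46.43 kt.
V₂: ΔP = 68, V ≈ 6.25 × 68^0.631 ≈ 89.58 kt.
ΔV over 24 h = 43.15 kt → 24 h equivalent = 43.15 × 24/24 ≈ 43.15 kt.
43 kt ≥ 30 kt ⇒ rapid intensification.

43 kt, yes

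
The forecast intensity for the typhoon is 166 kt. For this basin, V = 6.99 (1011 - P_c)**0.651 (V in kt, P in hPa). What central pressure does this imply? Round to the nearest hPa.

ΔP = (V / 6.99)^(1/0.651) = (166/6.99)^1.536.
166/6.99 = 23.748; 23.748^1.536 ≈ 129.75 hPa.
P_c = 1011 − 129.75 = 881.25 ≈ 881 hPa.

881 hPa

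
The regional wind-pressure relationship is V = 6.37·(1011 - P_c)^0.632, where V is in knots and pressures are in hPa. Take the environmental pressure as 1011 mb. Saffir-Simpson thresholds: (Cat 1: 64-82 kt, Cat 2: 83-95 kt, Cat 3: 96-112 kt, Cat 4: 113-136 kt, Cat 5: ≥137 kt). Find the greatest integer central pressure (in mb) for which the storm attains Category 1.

972 mb

Category 1 begins at V = 64 kt.
Required ΔP = (64/6.37)^(1/0.632) = 10.047^1.582 ≈ 38.50 mb.
P_c ≤ 1011 − 38.50 = 972.50, so the highest integer P_c is 972 mb.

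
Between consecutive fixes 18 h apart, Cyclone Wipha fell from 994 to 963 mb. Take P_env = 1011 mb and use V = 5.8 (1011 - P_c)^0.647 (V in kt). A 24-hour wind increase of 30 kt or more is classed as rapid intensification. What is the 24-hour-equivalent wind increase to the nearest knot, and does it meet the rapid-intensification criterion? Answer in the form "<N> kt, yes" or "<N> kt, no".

46 kt, yes

V₁: ΔP = 17, V ≈ 5.8 × 17^0.647 ≈ 36.27 kt.
V₂: ΔP = 48, V ≈ 5.8 × 48^0.647 ≈ 70.99 kt.
ΔV over 18 h = 34.72 kt → 24 h equivalent = 34.72 × 24/18 ≈ 46.29 kt.
46 kt ≥ 30 kt ⇒ rapid intensification.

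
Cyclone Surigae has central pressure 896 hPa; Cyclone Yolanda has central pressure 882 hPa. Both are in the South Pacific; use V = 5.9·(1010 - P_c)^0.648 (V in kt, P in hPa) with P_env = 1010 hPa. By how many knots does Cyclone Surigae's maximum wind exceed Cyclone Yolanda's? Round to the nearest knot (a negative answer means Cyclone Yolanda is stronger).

Cyclone Surigae: ΔP = 114; V ≈ 5.9 × 114^0.648 ≈ 126.98 kt.
Cyclone Yolanda: ΔP = 128; V ≈ 5.9 × 128^0.648 ≈ 136.87 kt.
Difference ≈ 126.98 − 136.87 = -9.89 → -10 kt.

-10 kt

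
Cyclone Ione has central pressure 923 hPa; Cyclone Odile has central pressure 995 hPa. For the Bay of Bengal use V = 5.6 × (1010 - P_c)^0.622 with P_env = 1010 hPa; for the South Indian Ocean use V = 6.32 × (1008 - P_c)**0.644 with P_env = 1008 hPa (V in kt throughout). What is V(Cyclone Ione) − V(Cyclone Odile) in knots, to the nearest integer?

57 kt

Cyclone Ione: ΔP = 87; V ≈ 5.6 × 87^0.622 ≈ 90.07 kt.
Cyclone Odile: ΔP = 13; V ≈ 6.32 × 13^0.644 ≈ 32.97 kt.
Difference ≈ 90.07 − 32.97 = 57.10 → 57 kt.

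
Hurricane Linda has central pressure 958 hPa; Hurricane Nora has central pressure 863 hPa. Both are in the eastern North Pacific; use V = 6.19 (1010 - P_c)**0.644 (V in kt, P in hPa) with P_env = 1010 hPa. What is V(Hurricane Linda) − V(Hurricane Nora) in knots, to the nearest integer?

-75 kt

Hurricane Linda: ΔP = 52; V ≈ 6.19 × 52^0.644 ≈ 78.85 kt.
Hurricane Nora: ΔP = 147; V ≈ 6.19 × 147^0.644 ≈ 153.97 kt.
Difference ≈ 78.85 − 153.97 = -75.12 → -75 kt.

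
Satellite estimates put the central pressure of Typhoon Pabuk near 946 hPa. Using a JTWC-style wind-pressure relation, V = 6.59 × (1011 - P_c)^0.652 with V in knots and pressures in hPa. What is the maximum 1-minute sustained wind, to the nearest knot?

ΔP = 1011 − 946 = 65 hPa.
65^0.652 ≈ 15.206.
V ≈ 6.59 × 15.206 ≈ 100.2 kt.

100 kt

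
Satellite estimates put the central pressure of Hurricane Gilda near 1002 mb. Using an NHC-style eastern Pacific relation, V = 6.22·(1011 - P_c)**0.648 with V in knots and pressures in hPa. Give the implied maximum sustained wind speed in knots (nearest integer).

ΔP = 1011 − 1002 = 9 mb.
9^0.648 ≈ 4.153.
V ≈ 6.22 × 4.153 ≈ 25.8 kt.

26 kt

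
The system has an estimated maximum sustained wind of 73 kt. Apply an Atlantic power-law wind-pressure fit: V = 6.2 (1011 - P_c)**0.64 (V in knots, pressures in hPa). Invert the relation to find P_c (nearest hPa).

ΔP = (V / 6.2)^(1/0.64) = (73/6.2)^1.562.
73/6.2 = 11.774; 11.774^1.562 ≈ 47.13 hPa.
P_c = 1011 − 47.13 = 963.87 ≈ 964 hPa.

964 hPa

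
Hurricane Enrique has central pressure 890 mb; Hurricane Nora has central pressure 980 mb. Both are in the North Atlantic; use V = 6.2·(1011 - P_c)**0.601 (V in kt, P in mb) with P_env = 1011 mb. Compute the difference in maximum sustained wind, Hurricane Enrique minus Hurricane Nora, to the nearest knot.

62 kt

Hurricane Enrique: ΔP = 121; V ≈ 6.2 × 121^0.601 ≈ 110.70 kt.
Hurricane Nora: ΔP = 31; V ≈ 6.2 × 31^0.601 ≈ 48.83 kt.
Difference ≈ 110.70 − 48.83 = 61.87 → 62 kt.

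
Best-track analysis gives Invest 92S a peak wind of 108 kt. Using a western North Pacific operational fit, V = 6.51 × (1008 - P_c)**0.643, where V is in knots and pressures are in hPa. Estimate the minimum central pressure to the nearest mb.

ΔP = (V / 6.51)^(1/0.643) = (108/6.51)^1.555.
108/6.51 = 16.590; 16.590^1.555 ≈ 78.91 mb.
P_c = 1008 − 78.91 = 929.09 ≈ 929 mb.

929 mb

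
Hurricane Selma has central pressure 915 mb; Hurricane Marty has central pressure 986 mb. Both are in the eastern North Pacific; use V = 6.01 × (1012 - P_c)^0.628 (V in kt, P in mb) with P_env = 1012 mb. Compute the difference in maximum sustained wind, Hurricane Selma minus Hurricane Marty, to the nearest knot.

60 kt

Hurricane Selma: ΔP = 97; V ≈ 6.01 × 97^0.628 ≈ 106.31 kt.
Hurricane Marty: ΔP = 26; V ≈ 6.01 × 26^0.628 ≈ 46.50 kt.
Difference ≈ 106.31 − 46.50 = 59.81 → 60 kt.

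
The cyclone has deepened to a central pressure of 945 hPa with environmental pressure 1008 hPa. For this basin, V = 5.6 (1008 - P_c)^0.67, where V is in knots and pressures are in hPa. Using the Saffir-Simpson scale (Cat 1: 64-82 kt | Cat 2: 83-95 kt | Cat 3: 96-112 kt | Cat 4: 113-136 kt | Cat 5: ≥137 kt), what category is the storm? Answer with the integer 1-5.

2

ΔP = 1008 − 945 = 63 hPa.
V ≈ 5.6 × 63^0.67 = 5.6 × 16.05 ≈ 90 kt.
90 kt falls in the Category 2 band.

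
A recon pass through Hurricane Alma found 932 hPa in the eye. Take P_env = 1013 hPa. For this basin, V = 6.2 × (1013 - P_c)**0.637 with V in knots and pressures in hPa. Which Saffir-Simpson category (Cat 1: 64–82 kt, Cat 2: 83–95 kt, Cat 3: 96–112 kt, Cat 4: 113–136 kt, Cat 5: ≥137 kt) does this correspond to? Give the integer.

3

ΔP = 1013 − 932 = 81 hPa.
V ≈ 6.2 × 81^0.637 = 6.2 × 16.43 ≈ 102 kt.
102 kt falls in the Category 3 band.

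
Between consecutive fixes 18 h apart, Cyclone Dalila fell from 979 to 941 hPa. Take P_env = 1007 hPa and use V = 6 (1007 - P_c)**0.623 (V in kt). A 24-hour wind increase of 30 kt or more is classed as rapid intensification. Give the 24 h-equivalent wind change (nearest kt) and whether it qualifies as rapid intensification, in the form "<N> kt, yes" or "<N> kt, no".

45 kt, yes

V₁: ΔP = 28, V ≈ 6 × 28^0.623 ≈ 47.83 kt.
V₂: ΔP = 66, V ≈ 6 × 66^0.623 ≈ 81.61 kt.
ΔV over 18 h = 33.78 kt → 24 h equivalent = 33.78 × 24/18 ≈ 45.04 kt.
45 kt ≥ 30 kt ⇒ rapid intensification.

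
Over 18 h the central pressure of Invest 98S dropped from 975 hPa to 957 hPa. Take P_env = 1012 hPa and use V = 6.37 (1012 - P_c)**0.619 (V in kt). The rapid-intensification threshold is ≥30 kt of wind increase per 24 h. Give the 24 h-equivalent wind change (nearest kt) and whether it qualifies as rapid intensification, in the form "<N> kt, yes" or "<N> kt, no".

22 kt, no

V₁: ΔP = 37, V ≈ 6.37 × 37^0.619 ≈ 59.55 kt.
V₂: ΔP = 55, V ≈ 6.37 × 55^0.619 ≈ 76.11 kt.
ΔV over 18 h = 16.56 kt → 24 h equivalent = 16.56 × 24/18 ≈ 22.08 kt.
22 kt < 30 kt ⇒ not rapid intensification.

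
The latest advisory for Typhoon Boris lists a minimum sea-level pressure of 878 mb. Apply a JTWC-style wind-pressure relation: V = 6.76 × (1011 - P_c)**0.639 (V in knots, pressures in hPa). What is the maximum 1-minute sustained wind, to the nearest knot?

ΔP = 1011 − 878 = 133 mb.
133^0.639 ≈ 22.758.
V ≈ 6.76 × 22.758 ≈ 153.8 kt.

154 kt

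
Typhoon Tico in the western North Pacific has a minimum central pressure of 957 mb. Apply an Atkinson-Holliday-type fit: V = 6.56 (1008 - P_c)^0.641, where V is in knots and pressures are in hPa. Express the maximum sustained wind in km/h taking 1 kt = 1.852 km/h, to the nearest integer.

151 km/h

ΔP = 1008 − 957 = 51 mb.
V ≈ 6.56 × 51^0.641 = 6.56 × 12.432 ≈ 81.556 kt.
81.556 × 1.852 ≈ 151.04 km/h → 151 km/h.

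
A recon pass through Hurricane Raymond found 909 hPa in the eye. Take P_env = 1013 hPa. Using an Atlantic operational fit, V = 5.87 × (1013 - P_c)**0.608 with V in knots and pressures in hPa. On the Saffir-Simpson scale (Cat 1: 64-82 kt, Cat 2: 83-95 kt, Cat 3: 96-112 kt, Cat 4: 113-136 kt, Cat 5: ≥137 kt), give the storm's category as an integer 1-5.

ΔP = 1013 − 909 = 104 hPa.
V ≈ 5.87 × 104^0.608 = 5.87 × 16.84 ≈ 99 kt.
99 kt falls in the Category 3 band.

3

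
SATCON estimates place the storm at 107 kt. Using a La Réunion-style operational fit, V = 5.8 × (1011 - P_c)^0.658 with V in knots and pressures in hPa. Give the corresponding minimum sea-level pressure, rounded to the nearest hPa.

927 hPa

ΔP = (V / 5.8)^(1/0.658) = (107/5.8)^1.520.
107/5.8 = 18.448; 18.448^1.520 ≈ 83.94 hPa.
P_c = 1011 − 83.94 = 927.06 ≈ 927 hPa.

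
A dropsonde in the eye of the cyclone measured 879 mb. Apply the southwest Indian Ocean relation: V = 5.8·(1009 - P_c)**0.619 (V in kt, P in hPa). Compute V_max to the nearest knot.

118 kt

ΔP = 1009 − 879 = 130 mb.
130^0.619 ≈ 20.348.
V ≈ 5.8 × 20.348 ≈ 118.0 kt.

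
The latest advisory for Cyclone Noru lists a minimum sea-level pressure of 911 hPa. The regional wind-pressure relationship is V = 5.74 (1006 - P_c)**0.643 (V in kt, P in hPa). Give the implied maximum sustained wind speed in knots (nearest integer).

107 kt

ΔP = 1006 − 911 = 95 hPa.
95^0.643 ≈ 18.693.
V ≈ 5.74 × 18.693 ≈ 107.3 kt.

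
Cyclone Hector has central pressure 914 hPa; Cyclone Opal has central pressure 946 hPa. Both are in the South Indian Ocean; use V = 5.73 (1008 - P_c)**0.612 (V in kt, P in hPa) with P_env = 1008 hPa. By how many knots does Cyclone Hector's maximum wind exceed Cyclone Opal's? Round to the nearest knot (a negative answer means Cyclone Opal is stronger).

21 kt

Cyclone Hector: ΔP = 94; V ≈ 5.73 × 94^0.612 ≈ 92.41 kt.
Cyclone Opal: ΔP = 62; V ≈ 5.73 × 62^0.612 ≈ 71.63 kt.
Difference ≈ 92.41 − 71.63 = 20.78 → 21 kt.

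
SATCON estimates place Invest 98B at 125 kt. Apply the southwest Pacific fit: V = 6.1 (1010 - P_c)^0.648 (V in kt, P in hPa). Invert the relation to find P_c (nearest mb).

904 mb

ΔP = (V / 6.1)^(1/0.648) = (125/6.1)^1.543.
125/6.1 = 20.492; 20.492^1.543 ≈ 105.69 mb.
P_c = 1010 − 105.69 = 904.31 ≈ 904 mb.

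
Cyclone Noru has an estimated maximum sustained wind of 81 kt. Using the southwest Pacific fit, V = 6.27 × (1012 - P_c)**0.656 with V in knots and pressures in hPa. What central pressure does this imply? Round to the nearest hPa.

963 hPa

ΔP = (V / 6.27)^(1/0.656) = (81/6.27)^1.524.
81/6.27 = 12.919; 12.919^1.524 ≈ 49.42 hPa.
P_c = 1012 − 49.42 = 962.58 ≈ 963 hPa.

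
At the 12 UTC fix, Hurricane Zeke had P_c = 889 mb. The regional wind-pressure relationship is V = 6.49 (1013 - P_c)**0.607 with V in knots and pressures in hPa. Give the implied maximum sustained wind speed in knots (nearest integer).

ΔP = 1013 − 889 = 124 mb.
124^0.607 ≈ 18.651.
V ≈ 6.49 × 18.651 ≈ 121.0 kt.

121 kt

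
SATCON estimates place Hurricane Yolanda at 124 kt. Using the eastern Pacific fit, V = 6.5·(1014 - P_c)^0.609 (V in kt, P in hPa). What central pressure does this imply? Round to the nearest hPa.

ΔP = (V / 6.5)^(1/0.609) = (124/6.5)^1.642.
124/6.5 = 19.077; 19.077^1.642 ≈ 126.66 hPa.
P_c = 1014 − 126.66 = 887.34 ≈ 887 hPa.

887 hPa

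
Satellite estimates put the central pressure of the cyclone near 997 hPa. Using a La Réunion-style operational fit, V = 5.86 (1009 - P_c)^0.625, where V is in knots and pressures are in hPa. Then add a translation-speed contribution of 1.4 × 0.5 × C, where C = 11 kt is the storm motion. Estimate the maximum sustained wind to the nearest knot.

ΔP = 1009 − 997 = 12 hPa.
12^0.625 ≈ 4.726.
V ≈ 5.86 × 4.726 ≈ 27.7 kt.
Translation term: 1.4 × 0.5 × 11 = 7.7 kt.
Corrected V ≈ 35.4 kt → 35 kt.

35 kt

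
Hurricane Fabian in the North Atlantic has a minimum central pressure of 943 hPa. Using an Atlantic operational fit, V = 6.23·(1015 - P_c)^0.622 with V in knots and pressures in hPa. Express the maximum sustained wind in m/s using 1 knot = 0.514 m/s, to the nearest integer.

46 m/s

ΔP = 1015 − 943 = 72 hPa.
V ≈ 6.23 × 72^0.622 = 6.23 × 14.298 ≈ 89.074 kt.
89.074 × 0.514 ≈ 45.78 m/s → 46 m/s.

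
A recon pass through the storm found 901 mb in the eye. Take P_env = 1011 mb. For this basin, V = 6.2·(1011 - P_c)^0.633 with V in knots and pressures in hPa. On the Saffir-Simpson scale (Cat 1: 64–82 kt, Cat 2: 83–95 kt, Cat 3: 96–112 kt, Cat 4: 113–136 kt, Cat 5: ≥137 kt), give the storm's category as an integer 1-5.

ΔP = 1011 − 901 = 110 mb.
V ≈ 6.2 × 110^0.633 = 6.2 × 19.60 ≈ 122 kt.
122 kt falls in the Category 4 band.

4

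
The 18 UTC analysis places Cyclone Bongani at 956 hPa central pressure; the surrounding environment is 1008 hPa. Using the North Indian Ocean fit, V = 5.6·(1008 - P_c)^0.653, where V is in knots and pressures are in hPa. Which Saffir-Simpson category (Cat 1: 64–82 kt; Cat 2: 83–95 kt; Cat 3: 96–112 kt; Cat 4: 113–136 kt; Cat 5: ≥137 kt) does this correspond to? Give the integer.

1

ΔP = 1008 − 956 = 52 hPa.
V ≈ 5.6 × 52^0.653 = 5.6 × 13.20 ≈ 74 kt.
74 kt falls in the Category 1 band.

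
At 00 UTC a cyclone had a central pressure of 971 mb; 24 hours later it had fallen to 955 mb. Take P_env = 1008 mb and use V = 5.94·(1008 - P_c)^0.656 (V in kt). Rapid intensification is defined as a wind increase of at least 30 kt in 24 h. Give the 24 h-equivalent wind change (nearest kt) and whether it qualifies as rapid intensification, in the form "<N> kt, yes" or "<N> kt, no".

V₁: ΔP = 37, V ≈ 5.94 × 37^0.656 ≈ 63.46 kt.
V₂: ΔP = 53, V ≈ 5.94 × 53^0.656 ≈ 80.34 kt.
ΔV over 24 h = 16.88 kt → 24 h equivalent = 16.88 × 24/24 ≈ 16.88 kt.
17 kt < 30 kt ⇒ not rapid intensification.

17 kt, no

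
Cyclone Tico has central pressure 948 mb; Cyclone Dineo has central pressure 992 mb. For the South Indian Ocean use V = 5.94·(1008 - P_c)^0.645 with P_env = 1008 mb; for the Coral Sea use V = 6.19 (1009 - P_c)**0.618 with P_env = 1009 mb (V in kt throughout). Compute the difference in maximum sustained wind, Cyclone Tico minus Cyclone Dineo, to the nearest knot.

Cyclone Tico: ΔP = 60; V ≈ 5.94 × 60^0.645 ≈ 83.31 kt.
Cyclone Dineo: ΔP = 17; V ≈ 6.19 × 17^0.618 ≈ 35.65 kt.
Difference ≈ 83.31 − 35.65 = 47.66 → 48 kt.

48 kt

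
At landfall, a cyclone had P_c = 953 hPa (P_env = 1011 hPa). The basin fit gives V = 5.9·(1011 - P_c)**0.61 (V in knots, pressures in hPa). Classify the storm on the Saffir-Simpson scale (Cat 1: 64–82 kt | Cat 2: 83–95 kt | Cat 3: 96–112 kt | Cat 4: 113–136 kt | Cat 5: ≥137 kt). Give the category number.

ΔP = 1011 − 953 = 58 hPa.
V ≈ 5.9 × 58^0.61 = 5.9 × 11.90 ≈ 70 kt.
70 kt falls in the Category 1 band.

1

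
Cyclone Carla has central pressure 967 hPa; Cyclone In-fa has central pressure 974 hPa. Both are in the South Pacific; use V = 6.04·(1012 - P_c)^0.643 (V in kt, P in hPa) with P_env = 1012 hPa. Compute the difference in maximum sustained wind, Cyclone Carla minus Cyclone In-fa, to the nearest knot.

Cyclone Carla: ΔP = 45; V ≈ 6.04 × 45^0.643 ≈ 69.83 kt.
Cyclone In-fa: ΔP = 38; V ≈ 6.04 × 38^0.643 ≈ 62.64 kt.
Difference ≈ 69.83 − 62.64 = 7.19 → 7 kt.

7 kt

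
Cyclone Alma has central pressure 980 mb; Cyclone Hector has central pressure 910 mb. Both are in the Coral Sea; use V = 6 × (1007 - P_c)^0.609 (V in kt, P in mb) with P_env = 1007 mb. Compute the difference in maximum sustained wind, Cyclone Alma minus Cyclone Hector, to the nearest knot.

-53 kt

Cyclone Alma: ΔP = 27; V ≈ 6 × 27^0.609 ≈ 44.65 kt.
Cyclone Hector: ΔP = 97; V ≈ 6 × 97^0.609 ≈ 97.30 kt.
Difference ≈ 44.65 − 97.30 = -52.65 → -53 kt.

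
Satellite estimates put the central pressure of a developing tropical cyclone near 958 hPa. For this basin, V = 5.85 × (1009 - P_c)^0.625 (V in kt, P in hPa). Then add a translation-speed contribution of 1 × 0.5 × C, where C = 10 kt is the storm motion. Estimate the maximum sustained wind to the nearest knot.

73 kt

ΔP = 1009 − 958 = 51 hPa.
51^0.625 ≈ 11.674.
V ≈ 5.85 × 11.674 ≈ 68.3 kt.
Translation term: 1 × 0.5 × 10 = 5 kt.
Corrected V ≈ 73.3 kt → 73 kt.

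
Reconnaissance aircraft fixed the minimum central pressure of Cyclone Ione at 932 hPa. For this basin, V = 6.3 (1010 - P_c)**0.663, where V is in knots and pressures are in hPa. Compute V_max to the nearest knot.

ΔP = 1010 − 932 = 78 hPa.
78^0.663 ≈ 17.966.
V ≈ 6.3 × 17.966 ≈ 113.2 kt.

113 kt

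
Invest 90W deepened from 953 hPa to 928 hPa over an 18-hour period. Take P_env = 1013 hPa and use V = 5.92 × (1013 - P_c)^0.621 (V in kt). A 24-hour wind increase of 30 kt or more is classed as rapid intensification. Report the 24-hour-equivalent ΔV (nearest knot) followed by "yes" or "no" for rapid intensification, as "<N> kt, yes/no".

V₁: ΔP = 60, V ≈ 5.92 × 60^0.621 ≈ 75.26 kt.
V₂: ΔP = 85, V ≈ 5.92 × 85^0.621 ≈ 93.43 kt.
ΔV over 18 h = 18.17 kt → 24 h equivalent = 18.17 × 24/18 ≈ 24.23 kt.
24 kt < 30 kt ⇒ not rapid intensification.

24 kt, no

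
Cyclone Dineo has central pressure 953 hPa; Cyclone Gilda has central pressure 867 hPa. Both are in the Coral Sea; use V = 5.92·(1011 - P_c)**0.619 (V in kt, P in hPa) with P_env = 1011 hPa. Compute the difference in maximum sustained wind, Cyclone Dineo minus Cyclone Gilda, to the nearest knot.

-55 kt

Cyclone Dineo: ΔP = 58; V ≈ 5.92 × 58^0.619 ≈ 73.09 kt.
Cyclone Gilda: ΔP = 144; V ≈ 5.92 × 144^0.619 ≈ 128.34 kt.
Difference ≈ 73.09 − 128.34 = -55.25 → -55 kt.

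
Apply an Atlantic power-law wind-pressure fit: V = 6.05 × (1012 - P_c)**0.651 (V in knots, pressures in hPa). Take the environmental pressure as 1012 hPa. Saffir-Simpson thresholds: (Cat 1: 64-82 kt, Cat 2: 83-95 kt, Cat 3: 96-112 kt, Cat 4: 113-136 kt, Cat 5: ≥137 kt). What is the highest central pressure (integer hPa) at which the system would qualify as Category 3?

Category 3 begins at V = 96 kt.
Required ΔP = (96/6.05)^(1/0.651) = 15.868^1.536 ≈ 69.84 hPa.
P_c ≤ 1012 − 69.84 = 942.16, so the highest integer P_c is 942 hPa.

942 hPa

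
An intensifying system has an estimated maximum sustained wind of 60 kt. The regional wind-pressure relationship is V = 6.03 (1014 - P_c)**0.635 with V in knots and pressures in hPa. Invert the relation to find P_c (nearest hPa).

ΔP = (V / 6.03)^(1/0.635) = (60/6.03)^1.575.
60/6.03 = 9.950; 9.950^1.575 ≈ 37.27 hPa.
P_c = 1014 − 37.27 = 976.73 ≈ 977 hPa.

977 hPa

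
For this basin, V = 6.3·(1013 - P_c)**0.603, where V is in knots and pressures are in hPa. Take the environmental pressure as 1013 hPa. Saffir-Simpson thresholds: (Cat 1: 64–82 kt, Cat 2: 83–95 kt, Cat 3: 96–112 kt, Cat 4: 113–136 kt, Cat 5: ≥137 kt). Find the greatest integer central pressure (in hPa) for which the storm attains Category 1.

966 hPa

Category 1 begins at V = 64 kt.
Required ΔP = (64/6.3)^(1/0.603) = 10.159^1.658 ≈ 46.74 hPa.
P_c ≤ 1013 − 46.74 = 966.26, so the highest integer P_c is 966 hPa.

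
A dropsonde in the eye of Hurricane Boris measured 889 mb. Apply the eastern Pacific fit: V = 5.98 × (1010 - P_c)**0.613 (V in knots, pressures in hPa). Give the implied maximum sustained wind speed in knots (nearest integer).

113 kt

ΔP = 1010 − 889 = 121 mb.
121^0.613 ≈ 18.912.
V ≈ 5.98 × 18.912 ≈ 113.1 kt.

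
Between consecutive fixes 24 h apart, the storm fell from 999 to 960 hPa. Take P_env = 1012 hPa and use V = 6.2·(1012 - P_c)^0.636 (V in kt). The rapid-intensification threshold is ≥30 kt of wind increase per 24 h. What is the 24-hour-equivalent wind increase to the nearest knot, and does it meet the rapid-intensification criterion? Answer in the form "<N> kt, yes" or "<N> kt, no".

45 kt, yes

V₁: ΔP = 13, V ≈ 6.2 × 13^0.636 ≈ 31.69 kt.
V₂: ΔP = 52, V ≈ 6.2 × 52^0.636 ≈ 76.52 kt.
ΔV over 24 h = 44.83 kt → 24 h equivalent = 44.83 × 24/24 ≈ 44.83 kt.
45 kt ≥ 30 kt ⇒ rapid intensification.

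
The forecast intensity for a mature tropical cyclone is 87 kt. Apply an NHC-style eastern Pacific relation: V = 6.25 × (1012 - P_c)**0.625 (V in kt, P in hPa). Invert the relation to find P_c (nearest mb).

944 mb

ΔP = (V / 6.25)^(1/0.625) = (87/6.25)^1.600.
87/6.25 = 13.920; 13.920^1.600 ≈ 67.58 mb.
P_c = 1012 − 67.58 = 944.42 ≈ 944 mb.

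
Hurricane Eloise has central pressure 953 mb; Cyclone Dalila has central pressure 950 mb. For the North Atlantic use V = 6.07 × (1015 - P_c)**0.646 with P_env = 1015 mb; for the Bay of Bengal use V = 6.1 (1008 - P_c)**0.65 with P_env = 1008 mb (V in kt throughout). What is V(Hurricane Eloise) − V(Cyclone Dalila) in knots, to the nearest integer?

Hurricane Eloise: ΔP = 62; V ≈ 6.07 × 62^0.646 ≈ 87.31 kt.
Cyclone Dalila: ΔP = 58; V ≈ 6.1 × 58^0.65 ≈ 85.42 kt.
Difference ≈ 87.31 − 85.42 = 1.89 → 2 kt.

2 kt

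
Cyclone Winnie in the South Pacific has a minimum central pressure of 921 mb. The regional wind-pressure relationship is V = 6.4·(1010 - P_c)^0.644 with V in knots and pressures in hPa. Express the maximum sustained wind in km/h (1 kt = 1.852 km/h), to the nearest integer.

ΔP = 1010 − 921 = 89 mb.
V ≈ 6.4 × 89^0.644 = 6.4 × 18.006 ≈ 115.236 kt.
115.236 × 1.852 ≈ 213.42 km/h → 213 km/h.

213 km/h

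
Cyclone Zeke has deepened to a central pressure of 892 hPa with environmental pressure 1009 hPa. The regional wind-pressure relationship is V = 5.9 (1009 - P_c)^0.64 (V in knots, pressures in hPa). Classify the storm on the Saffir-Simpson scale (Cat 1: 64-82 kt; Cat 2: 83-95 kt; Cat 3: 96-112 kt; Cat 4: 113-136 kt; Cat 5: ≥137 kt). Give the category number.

4

ΔP = 1009 − 892 = 117 hPa.
V ≈ 5.9 × 117^0.64 = 5.9 × 21.07 ≈ 124 kt.
124 kt falls in the Category 4 band.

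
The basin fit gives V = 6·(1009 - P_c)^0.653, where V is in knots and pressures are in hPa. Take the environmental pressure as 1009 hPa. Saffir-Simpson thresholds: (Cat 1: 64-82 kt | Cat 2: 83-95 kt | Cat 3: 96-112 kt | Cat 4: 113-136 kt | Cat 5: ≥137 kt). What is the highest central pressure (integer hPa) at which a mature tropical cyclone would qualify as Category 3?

Category 3 begins at V = 96 kt.
Required ΔP = (96/6)^(1/0.653) = 16.000^1.531 ≈ 69.82 hPa.
P_c ≤ 1009 − 69.82 = 939.18, so the highest integer P_c is 939 hPa.

939 hPa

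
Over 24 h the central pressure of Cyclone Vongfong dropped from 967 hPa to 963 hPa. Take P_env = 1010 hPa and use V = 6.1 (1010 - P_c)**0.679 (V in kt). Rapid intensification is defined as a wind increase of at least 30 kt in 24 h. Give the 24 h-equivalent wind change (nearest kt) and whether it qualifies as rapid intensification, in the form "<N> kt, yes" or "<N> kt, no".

V₁: ΔP = 43, V ≈ 6.1 × 43^0.679 ≈ 78.43 kt.
V₂: ΔP = 47, V ≈ 6.1 × 47^0.679 ≈ 83.31 kt.
ΔV over 24 h = 4.88 kt → 24 h equivalent = 4.88 × 24/24 ≈ 4.88 kt.
5 kt < 30 kt ⇒ not rapid intensification.

5 kt, no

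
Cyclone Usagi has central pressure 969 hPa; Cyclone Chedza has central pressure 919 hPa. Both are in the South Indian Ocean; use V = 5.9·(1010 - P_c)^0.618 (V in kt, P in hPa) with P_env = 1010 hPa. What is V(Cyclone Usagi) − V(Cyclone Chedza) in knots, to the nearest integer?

Cyclone Usagi: ΔP = 41; V ≈ 5.9 × 41^0.618 ≈ 58.55 kt.
Cyclone Chedza: ΔP = 91; V ≈ 5.9 × 91^0.618 ≈ 95.84 kt.
Difference ≈ 58.55 − 95.84 = -37.29 → -37 kt.

-37 kt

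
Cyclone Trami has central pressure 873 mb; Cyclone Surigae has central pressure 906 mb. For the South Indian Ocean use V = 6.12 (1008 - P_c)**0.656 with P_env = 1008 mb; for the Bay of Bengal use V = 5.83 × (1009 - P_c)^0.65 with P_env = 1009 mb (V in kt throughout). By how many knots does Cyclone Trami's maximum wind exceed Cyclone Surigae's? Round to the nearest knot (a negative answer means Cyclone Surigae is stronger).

Cyclone Trami: ΔP = 135; V ≈ 6.12 × 135^0.656 ≈ 152.84 kt.
Cyclone Surigae: ΔP = 103; V ≈ 5.83 × 103^0.65 ≈ 118.58 kt.
Difference ≈ 152.84 − 118.58 = 34.26 → 34 kt.

34 kt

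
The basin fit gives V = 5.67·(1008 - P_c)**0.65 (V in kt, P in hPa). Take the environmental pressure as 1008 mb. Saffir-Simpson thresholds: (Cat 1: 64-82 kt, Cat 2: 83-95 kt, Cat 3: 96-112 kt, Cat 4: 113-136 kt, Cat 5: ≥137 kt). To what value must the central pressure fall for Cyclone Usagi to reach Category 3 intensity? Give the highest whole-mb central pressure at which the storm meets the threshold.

930 mb

Category 3 begins at V = 96 kt.
Required ΔP = (96/5.67)^(1/0.65) = 16.931^1.538 ≈ 77.68 mb.
P_c ≤ 1008 − 77.68 = 930.32, so the highest integer P_c is 930 mb.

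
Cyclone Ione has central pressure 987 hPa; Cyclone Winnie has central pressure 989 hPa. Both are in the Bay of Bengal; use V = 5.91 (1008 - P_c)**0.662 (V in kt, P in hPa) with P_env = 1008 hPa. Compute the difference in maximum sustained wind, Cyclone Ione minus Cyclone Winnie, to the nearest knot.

Cyclone Ione: ΔP = 21; V ≈ 5.91 × 21^0.662 ≈ 44.35 kt.
Cyclone Winnie: ΔP = 19; V ≈ 5.91 × 19^0.662 ≈ 41.51 kt.
Difference ≈ 44.35 − 41.51 = 2.84 → 3 kt.

3 kt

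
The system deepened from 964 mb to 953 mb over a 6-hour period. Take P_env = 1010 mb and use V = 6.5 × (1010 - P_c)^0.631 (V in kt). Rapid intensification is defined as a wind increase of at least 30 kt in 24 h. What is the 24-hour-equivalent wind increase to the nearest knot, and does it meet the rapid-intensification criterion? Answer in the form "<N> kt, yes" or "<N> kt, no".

42 kt, yes

V₁: ΔP = 46, V ≈ 6.5 × 46^0.631 ≈ 72.80 kt.
V₂: ΔP = 57, V ≈ 6.5 × 57^0.631 ≈ 83.34 kt.
ΔV over 6 h = 10.54 kt → 24 h equivalent = 10.54 × 24/6 ≈ 42.16 kt.
42 kt ≥ 30 kt ⇒ rapid intensification.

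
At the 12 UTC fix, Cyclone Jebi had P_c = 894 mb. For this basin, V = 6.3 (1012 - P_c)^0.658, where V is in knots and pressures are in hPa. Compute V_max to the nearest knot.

ΔP = 1012 − 894 = 118 mb.
118^0.658 ≈ 23.083.
V ≈ 6.3 × 23.083 ≈ 145.4 kt.

145 kt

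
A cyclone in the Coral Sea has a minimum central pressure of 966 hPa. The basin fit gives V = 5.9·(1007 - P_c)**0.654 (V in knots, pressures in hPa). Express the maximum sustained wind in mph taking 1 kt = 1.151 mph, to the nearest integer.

ΔP = 1007 − 966 = 41 hPa.
V ≈ 5.9 × 41^0.654 = 5.9 × 11.344 ≈ 66.929 kt.
66.929 × 1.151 ≈ 77.03 mph → 77 mph.

77 mph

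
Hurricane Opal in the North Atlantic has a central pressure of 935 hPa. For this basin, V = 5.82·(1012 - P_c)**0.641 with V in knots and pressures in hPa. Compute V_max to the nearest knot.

ΔP = 1012 − 935 = 77 hPa.
77^0.641 ≈ 16.190.
V ≈ 5.82 × 16.190 ≈ 94.2 kt.

94 kt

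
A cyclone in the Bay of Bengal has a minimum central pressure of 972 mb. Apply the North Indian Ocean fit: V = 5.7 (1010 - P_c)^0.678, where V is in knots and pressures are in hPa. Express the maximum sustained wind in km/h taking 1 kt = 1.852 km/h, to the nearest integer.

124 km/h

ΔP = 1010 − 972 = 38 mb.
V ≈ 5.7 × 38^0.678 = 5.7 × 11.779 ≈ 67.138 kt.
67.138 × 1.852 ≈ 124.34 km/h → 124 km/h.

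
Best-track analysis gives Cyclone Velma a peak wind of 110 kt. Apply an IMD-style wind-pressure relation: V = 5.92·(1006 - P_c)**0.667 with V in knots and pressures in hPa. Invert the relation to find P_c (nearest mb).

926 mb

ΔP = (V / 5.92)^(1/0.667) = (110/5.92)^1.499.
110/5.92 = 18.581; 18.581^1.499 ≈ 79.92 mb.
P_c = 1006 − 79.92 = 926.08 ≈ 926 mb.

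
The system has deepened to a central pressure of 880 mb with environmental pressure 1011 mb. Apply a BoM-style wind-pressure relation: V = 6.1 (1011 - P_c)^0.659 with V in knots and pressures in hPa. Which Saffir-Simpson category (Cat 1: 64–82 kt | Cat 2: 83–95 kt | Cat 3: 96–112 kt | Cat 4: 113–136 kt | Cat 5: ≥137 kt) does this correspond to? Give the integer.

ΔP = 1011 − 880 = 131 mb.
V ≈ 6.1 × 131^0.659 = 6.1 × 24.85 ≈ 152 kt.
152 kt falls in the Category 5 band.

5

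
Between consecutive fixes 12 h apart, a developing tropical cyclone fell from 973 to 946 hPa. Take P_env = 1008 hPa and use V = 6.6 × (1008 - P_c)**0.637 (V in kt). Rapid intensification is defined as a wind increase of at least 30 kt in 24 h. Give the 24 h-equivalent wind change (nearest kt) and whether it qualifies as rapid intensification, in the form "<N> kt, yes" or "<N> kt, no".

56 kt, yes

V₁: ΔP = 35, V ≈ 6.6 × 35^0.637 ≈ 63.55 kt.
V₂: ΔP = 62, V ≈ 6.6 × 62^0.637 ≈ 91.47 kt.
ΔV over 12 h = 27.92 kt → 24 h equivalent = 27.92 × 24/12 ≈ 55.84 kt.
56 kt ≥ 30 kt ⇒ rapid intensification.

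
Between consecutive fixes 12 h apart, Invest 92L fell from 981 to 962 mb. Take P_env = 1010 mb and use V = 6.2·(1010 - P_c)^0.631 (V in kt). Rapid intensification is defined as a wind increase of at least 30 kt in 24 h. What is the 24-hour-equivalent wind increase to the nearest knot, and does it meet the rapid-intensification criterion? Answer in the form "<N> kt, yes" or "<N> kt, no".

V₁: ΔP = 29, V ≈ 6.2 × 29^0.631 ≈ 51.90 kt.
V₂: ΔP = 48, V ≈ 6.2 × 48^0.631 ≈ 71.33 kt.
ΔV over 12 h = 19.43 kt → 24 h equivalent = 19.43 × 24/12 ≈ 38.86 kt.
39 kt ≥ 30 kt ⇒ rapid intensification.

39 kt, yes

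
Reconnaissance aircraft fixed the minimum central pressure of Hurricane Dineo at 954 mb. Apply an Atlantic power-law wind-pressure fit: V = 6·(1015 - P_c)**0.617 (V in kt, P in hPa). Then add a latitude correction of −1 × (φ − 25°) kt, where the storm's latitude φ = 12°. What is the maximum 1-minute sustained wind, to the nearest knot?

ΔP = 1015 − 954 = 61 mb.
61^0.617 ≈ 12.634.
V ≈ 6 × 12.634 ≈ 75.8 kt.
Latitude correction: −1 × (12 − 25) = 13 kt.
Corrected V ≈ 88.8 kt → 89 kt.

89 kt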